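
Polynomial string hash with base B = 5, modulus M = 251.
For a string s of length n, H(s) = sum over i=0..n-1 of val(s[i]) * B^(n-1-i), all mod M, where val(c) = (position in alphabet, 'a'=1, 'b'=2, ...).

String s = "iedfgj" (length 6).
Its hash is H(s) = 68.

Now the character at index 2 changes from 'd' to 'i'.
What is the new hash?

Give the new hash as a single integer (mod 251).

val('d') = 4, val('i') = 9
Position k = 2, exponent = n-1-k = 3
B^3 mod M = 5^3 mod 251 = 125
Delta = (9 - 4) * 125 mod 251 = 123
New hash = (68 + 123) mod 251 = 191

Answer: 191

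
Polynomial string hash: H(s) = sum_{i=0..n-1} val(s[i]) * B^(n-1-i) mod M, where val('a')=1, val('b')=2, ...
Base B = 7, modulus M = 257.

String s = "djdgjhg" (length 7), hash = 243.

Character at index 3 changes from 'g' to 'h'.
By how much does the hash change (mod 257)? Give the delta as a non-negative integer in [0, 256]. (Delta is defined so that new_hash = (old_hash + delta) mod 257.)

Answer: 86

Derivation:
Delta formula: (val(new) - val(old)) * B^(n-1-k) mod M
  val('h') - val('g') = 8 - 7 = 1
  B^(n-1-k) = 7^3 mod 257 = 86
  Delta = 1 * 86 mod 257 = 86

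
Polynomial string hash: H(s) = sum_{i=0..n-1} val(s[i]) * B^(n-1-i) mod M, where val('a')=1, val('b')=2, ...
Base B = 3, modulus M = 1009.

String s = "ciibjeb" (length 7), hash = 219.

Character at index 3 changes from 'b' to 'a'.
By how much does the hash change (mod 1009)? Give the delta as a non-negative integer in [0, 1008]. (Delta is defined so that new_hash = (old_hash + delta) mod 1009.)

Delta formula: (val(new) - val(old)) * B^(n-1-k) mod M
  val('a') - val('b') = 1 - 2 = -1
  B^(n-1-k) = 3^3 mod 1009 = 27
  Delta = -1 * 27 mod 1009 = 982

Answer: 982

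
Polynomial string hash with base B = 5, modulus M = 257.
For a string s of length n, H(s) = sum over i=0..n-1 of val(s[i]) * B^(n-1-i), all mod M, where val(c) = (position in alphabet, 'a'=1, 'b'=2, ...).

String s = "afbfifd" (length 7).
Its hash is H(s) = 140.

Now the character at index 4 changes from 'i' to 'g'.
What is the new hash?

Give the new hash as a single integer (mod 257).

Answer: 90

Derivation:
val('i') = 9, val('g') = 7
Position k = 4, exponent = n-1-k = 2
B^2 mod M = 5^2 mod 257 = 25
Delta = (7 - 9) * 25 mod 257 = 207
New hash = (140 + 207) mod 257 = 90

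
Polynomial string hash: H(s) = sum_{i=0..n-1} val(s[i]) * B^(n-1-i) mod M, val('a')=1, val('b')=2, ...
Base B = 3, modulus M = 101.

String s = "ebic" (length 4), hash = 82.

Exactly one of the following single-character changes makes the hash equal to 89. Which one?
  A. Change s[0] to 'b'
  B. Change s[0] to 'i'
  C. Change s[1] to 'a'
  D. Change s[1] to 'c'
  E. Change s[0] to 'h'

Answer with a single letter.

Answer: B

Derivation:
Option A: s[0]='e'->'b', delta=(2-5)*3^3 mod 101 = 20, hash=82+20 mod 101 = 1
Option B: s[0]='e'->'i', delta=(9-5)*3^3 mod 101 = 7, hash=82+7 mod 101 = 89 <-- target
Option C: s[1]='b'->'a', delta=(1-2)*3^2 mod 101 = 92, hash=82+92 mod 101 = 73
Option D: s[1]='b'->'c', delta=(3-2)*3^2 mod 101 = 9, hash=82+9 mod 101 = 91
Option E: s[0]='e'->'h', delta=(8-5)*3^3 mod 101 = 81, hash=82+81 mod 101 = 62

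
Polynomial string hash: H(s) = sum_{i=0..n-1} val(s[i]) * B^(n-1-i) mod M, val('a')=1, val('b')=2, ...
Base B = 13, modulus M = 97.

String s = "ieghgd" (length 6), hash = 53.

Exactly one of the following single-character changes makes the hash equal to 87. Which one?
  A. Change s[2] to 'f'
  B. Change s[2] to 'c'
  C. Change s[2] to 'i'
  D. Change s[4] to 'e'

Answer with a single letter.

Answer: A

Derivation:
Option A: s[2]='g'->'f', delta=(6-7)*13^3 mod 97 = 34, hash=53+34 mod 97 = 87 <-- target
Option B: s[2]='g'->'c', delta=(3-7)*13^3 mod 97 = 39, hash=53+39 mod 97 = 92
Option C: s[2]='g'->'i', delta=(9-7)*13^3 mod 97 = 29, hash=53+29 mod 97 = 82
Option D: s[4]='g'->'e', delta=(5-7)*13^1 mod 97 = 71, hash=53+71 mod 97 = 27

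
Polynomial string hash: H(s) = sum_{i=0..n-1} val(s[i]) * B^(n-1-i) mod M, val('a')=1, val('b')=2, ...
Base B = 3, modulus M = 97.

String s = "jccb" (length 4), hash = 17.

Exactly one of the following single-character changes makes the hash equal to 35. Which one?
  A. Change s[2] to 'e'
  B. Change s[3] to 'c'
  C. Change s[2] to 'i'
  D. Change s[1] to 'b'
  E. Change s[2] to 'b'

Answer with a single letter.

Option A: s[2]='c'->'e', delta=(5-3)*3^1 mod 97 = 6, hash=17+6 mod 97 = 23
Option B: s[3]='b'->'c', delta=(3-2)*3^0 mod 97 = 1, hash=17+1 mod 97 = 18
Option C: s[2]='c'->'i', delta=(9-3)*3^1 mod 97 = 18, hash=17+18 mod 97 = 35 <-- target
Option D: s[1]='c'->'b', delta=(2-3)*3^2 mod 97 = 88, hash=17+88 mod 97 = 8
Option E: s[2]='c'->'b', delta=(2-3)*3^1 mod 97 = 94, hash=17+94 mod 97 = 14

Answer: C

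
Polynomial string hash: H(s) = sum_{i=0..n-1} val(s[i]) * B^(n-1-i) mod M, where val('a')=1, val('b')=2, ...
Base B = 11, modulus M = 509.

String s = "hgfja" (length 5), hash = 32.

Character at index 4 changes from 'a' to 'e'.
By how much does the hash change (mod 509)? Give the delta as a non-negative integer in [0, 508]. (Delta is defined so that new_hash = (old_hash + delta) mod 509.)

Answer: 4

Derivation:
Delta formula: (val(new) - val(old)) * B^(n-1-k) mod M
  val('e') - val('a') = 5 - 1 = 4
  B^(n-1-k) = 11^0 mod 509 = 1
  Delta = 4 * 1 mod 509 = 4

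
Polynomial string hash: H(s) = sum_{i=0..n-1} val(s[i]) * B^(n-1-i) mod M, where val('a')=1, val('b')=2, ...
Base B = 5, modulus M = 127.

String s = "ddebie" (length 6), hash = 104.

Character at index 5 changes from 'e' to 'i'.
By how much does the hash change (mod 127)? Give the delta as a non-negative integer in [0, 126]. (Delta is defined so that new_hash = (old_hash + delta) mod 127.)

Answer: 4

Derivation:
Delta formula: (val(new) - val(old)) * B^(n-1-k) mod M
  val('i') - val('e') = 9 - 5 = 4
  B^(n-1-k) = 5^0 mod 127 = 1
  Delta = 4 * 1 mod 127 = 4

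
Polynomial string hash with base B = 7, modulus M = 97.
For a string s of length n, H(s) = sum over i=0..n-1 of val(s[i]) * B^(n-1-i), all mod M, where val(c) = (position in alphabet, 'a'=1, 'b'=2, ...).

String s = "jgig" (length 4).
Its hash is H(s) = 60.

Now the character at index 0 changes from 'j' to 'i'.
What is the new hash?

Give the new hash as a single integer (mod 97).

val('j') = 10, val('i') = 9
Position k = 0, exponent = n-1-k = 3
B^3 mod M = 7^3 mod 97 = 52
Delta = (9 - 10) * 52 mod 97 = 45
New hash = (60 + 45) mod 97 = 8

Answer: 8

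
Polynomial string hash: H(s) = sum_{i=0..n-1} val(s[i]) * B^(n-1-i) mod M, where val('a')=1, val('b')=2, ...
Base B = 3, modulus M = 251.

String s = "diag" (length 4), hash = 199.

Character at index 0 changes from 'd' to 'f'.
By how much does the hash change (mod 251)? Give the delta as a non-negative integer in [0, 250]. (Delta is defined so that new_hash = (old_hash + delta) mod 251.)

Delta formula: (val(new) - val(old)) * B^(n-1-k) mod M
  val('f') - val('d') = 6 - 4 = 2
  B^(n-1-k) = 3^3 mod 251 = 27
  Delta = 2 * 27 mod 251 = 54

Answer: 54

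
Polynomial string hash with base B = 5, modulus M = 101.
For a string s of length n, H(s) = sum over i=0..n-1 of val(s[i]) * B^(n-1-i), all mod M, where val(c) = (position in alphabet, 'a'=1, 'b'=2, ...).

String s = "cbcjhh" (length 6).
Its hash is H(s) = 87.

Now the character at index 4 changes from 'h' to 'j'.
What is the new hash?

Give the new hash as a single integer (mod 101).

val('h') = 8, val('j') = 10
Position k = 4, exponent = n-1-k = 1
B^1 mod M = 5^1 mod 101 = 5
Delta = (10 - 8) * 5 mod 101 = 10
New hash = (87 + 10) mod 101 = 97

Answer: 97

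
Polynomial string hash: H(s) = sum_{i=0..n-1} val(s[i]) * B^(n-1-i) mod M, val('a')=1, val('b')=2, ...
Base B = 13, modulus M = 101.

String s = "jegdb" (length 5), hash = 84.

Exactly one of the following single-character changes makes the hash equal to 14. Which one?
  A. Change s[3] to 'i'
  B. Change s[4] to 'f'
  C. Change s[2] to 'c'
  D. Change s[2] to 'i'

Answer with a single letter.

Answer: C

Derivation:
Option A: s[3]='d'->'i', delta=(9-4)*13^1 mod 101 = 65, hash=84+65 mod 101 = 48
Option B: s[4]='b'->'f', delta=(6-2)*13^0 mod 101 = 4, hash=84+4 mod 101 = 88
Option C: s[2]='g'->'c', delta=(3-7)*13^2 mod 101 = 31, hash=84+31 mod 101 = 14 <-- target
Option D: s[2]='g'->'i', delta=(9-7)*13^2 mod 101 = 35, hash=84+35 mod 101 = 18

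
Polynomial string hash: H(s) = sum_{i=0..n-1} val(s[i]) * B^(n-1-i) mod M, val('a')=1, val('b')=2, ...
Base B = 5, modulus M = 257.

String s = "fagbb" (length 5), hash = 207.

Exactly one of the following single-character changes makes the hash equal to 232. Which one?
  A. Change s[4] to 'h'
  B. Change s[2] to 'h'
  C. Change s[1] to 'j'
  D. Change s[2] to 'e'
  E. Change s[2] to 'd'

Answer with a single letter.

Option A: s[4]='b'->'h', delta=(8-2)*5^0 mod 257 = 6, hash=207+6 mod 257 = 213
Option B: s[2]='g'->'h', delta=(8-7)*5^2 mod 257 = 25, hash=207+25 mod 257 = 232 <-- target
Option C: s[1]='a'->'j', delta=(10-1)*5^3 mod 257 = 97, hash=207+97 mod 257 = 47
Option D: s[2]='g'->'e', delta=(5-7)*5^2 mod 257 = 207, hash=207+207 mod 257 = 157
Option E: s[2]='g'->'d', delta=(4-7)*5^2 mod 257 = 182, hash=207+182 mod 257 = 132

Answer: B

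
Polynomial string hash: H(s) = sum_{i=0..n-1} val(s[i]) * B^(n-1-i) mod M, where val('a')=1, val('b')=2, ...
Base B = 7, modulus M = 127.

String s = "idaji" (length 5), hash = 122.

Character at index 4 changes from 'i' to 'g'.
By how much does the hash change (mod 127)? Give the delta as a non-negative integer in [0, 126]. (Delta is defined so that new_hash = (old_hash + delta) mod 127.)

Delta formula: (val(new) - val(old)) * B^(n-1-k) mod M
  val('g') - val('i') = 7 - 9 = -2
  B^(n-1-k) = 7^0 mod 127 = 1
  Delta = -2 * 1 mod 127 = 125

Answer: 125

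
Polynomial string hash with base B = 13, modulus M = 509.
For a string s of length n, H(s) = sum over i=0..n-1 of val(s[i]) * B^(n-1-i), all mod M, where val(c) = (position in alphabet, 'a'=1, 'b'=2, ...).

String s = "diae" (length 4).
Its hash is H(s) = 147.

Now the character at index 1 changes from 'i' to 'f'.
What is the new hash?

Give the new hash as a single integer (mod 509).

val('i') = 9, val('f') = 6
Position k = 1, exponent = n-1-k = 2
B^2 mod M = 13^2 mod 509 = 169
Delta = (6 - 9) * 169 mod 509 = 2
New hash = (147 + 2) mod 509 = 149

Answer: 149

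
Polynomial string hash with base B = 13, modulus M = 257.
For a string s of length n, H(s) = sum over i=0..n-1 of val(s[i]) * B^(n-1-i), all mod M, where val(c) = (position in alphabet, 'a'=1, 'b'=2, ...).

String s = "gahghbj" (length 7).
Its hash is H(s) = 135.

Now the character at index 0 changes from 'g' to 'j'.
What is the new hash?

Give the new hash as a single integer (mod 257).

Answer: 154

Derivation:
val('g') = 7, val('j') = 10
Position k = 0, exponent = n-1-k = 6
B^6 mod M = 13^6 mod 257 = 92
Delta = (10 - 7) * 92 mod 257 = 19
New hash = (135 + 19) mod 257 = 154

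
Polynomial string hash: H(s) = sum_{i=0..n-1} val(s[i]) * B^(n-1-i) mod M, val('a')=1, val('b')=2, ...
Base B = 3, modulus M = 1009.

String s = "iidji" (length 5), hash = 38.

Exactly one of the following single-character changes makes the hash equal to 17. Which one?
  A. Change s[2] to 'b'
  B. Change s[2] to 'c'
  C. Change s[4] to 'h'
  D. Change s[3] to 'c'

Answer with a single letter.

Option A: s[2]='d'->'b', delta=(2-4)*3^2 mod 1009 = 991, hash=38+991 mod 1009 = 20
Option B: s[2]='d'->'c', delta=(3-4)*3^2 mod 1009 = 1000, hash=38+1000 mod 1009 = 29
Option C: s[4]='i'->'h', delta=(8-9)*3^0 mod 1009 = 1008, hash=38+1008 mod 1009 = 37
Option D: s[3]='j'->'c', delta=(3-10)*3^1 mod 1009 = 988, hash=38+988 mod 1009 = 17 <-- target

Answer: D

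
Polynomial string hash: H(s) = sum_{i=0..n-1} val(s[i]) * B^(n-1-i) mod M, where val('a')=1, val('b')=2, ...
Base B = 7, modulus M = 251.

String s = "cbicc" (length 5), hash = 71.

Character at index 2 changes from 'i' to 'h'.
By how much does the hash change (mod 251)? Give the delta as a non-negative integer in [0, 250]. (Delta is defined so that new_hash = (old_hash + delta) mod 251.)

Delta formula: (val(new) - val(old)) * B^(n-1-k) mod M
  val('h') - val('i') = 8 - 9 = -1
  B^(n-1-k) = 7^2 mod 251 = 49
  Delta = -1 * 49 mod 251 = 202

Answer: 202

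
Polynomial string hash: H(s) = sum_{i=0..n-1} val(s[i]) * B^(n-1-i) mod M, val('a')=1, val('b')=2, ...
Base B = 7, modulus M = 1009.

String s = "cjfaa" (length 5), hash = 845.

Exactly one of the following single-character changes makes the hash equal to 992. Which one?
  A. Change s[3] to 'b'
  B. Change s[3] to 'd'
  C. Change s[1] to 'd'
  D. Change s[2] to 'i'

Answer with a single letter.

Option A: s[3]='a'->'b', delta=(2-1)*7^1 mod 1009 = 7, hash=845+7 mod 1009 = 852
Option B: s[3]='a'->'d', delta=(4-1)*7^1 mod 1009 = 21, hash=845+21 mod 1009 = 866
Option C: s[1]='j'->'d', delta=(4-10)*7^3 mod 1009 = 969, hash=845+969 mod 1009 = 805
Option D: s[2]='f'->'i', delta=(9-6)*7^2 mod 1009 = 147, hash=845+147 mod 1009 = 992 <-- target

Answer: D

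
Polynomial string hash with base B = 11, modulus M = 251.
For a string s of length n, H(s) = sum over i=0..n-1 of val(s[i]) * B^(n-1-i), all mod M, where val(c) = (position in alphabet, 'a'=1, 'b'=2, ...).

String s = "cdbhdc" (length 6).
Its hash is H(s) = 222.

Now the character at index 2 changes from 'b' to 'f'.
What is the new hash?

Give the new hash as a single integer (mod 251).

val('b') = 2, val('f') = 6
Position k = 2, exponent = n-1-k = 3
B^3 mod M = 11^3 mod 251 = 76
Delta = (6 - 2) * 76 mod 251 = 53
New hash = (222 + 53) mod 251 = 24

Answer: 24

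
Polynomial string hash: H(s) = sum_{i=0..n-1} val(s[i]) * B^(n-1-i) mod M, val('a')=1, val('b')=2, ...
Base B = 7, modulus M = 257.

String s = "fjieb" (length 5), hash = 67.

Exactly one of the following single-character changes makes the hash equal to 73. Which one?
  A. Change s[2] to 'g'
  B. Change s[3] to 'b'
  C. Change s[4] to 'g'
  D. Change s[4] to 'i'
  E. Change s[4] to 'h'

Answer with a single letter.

Answer: E

Derivation:
Option A: s[2]='i'->'g', delta=(7-9)*7^2 mod 257 = 159, hash=67+159 mod 257 = 226
Option B: s[3]='e'->'b', delta=(2-5)*7^1 mod 257 = 236, hash=67+236 mod 257 = 46
Option C: s[4]='b'->'g', delta=(7-2)*7^0 mod 257 = 5, hash=67+5 mod 257 = 72
Option D: s[4]='b'->'i', delta=(9-2)*7^0 mod 257 = 7, hash=67+7 mod 257 = 74
Option E: s[4]='b'->'h', delta=(8-2)*7^0 mod 257 = 6, hash=67+6 mod 257 = 73 <-- target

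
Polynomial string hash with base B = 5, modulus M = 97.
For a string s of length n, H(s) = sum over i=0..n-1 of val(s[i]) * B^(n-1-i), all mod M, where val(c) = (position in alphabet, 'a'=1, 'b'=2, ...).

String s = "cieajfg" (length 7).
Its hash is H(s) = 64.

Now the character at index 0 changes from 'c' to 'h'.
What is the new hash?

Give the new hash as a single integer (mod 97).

val('c') = 3, val('h') = 8
Position k = 0, exponent = n-1-k = 6
B^6 mod M = 5^6 mod 97 = 8
Delta = (8 - 3) * 8 mod 97 = 40
New hash = (64 + 40) mod 97 = 7

Answer: 7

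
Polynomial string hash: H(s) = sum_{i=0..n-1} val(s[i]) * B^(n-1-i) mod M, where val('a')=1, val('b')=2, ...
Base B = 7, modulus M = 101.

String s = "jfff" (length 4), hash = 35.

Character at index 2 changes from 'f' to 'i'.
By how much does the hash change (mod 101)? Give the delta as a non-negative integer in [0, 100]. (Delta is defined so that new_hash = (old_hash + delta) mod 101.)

Answer: 21

Derivation:
Delta formula: (val(new) - val(old)) * B^(n-1-k) mod M
  val('i') - val('f') = 9 - 6 = 3
  B^(n-1-k) = 7^1 mod 101 = 7
  Delta = 3 * 7 mod 101 = 21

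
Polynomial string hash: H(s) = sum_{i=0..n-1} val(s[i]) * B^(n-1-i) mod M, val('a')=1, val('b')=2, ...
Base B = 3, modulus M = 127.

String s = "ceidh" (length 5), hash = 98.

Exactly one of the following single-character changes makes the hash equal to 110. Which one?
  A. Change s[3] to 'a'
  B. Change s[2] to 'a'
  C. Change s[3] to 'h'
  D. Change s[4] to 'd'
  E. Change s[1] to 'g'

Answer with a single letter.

Answer: C

Derivation:
Option A: s[3]='d'->'a', delta=(1-4)*3^1 mod 127 = 118, hash=98+118 mod 127 = 89
Option B: s[2]='i'->'a', delta=(1-9)*3^2 mod 127 = 55, hash=98+55 mod 127 = 26
Option C: s[3]='d'->'h', delta=(8-4)*3^1 mod 127 = 12, hash=98+12 mod 127 = 110 <-- target
Option D: s[4]='h'->'d', delta=(4-8)*3^0 mod 127 = 123, hash=98+123 mod 127 = 94
Option E: s[1]='e'->'g', delta=(7-5)*3^3 mod 127 = 54, hash=98+54 mod 127 = 25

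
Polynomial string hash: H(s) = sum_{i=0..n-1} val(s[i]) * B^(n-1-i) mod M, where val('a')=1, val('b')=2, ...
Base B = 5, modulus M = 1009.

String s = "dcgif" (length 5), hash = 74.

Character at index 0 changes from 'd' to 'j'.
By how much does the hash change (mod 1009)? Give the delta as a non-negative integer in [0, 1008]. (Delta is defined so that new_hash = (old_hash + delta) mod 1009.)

Answer: 723

Derivation:
Delta formula: (val(new) - val(old)) * B^(n-1-k) mod M
  val('j') - val('d') = 10 - 4 = 6
  B^(n-1-k) = 5^4 mod 1009 = 625
  Delta = 6 * 625 mod 1009 = 723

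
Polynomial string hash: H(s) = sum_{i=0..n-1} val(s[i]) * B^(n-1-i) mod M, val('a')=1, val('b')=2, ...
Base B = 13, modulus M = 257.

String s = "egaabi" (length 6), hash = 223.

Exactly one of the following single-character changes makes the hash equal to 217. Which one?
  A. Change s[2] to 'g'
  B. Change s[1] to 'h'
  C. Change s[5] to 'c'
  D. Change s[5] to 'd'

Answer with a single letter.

Option A: s[2]='a'->'g', delta=(7-1)*13^3 mod 257 = 75, hash=223+75 mod 257 = 41
Option B: s[1]='g'->'h', delta=(8-7)*13^4 mod 257 = 34, hash=223+34 mod 257 = 0
Option C: s[5]='i'->'c', delta=(3-9)*13^0 mod 257 = 251, hash=223+251 mod 257 = 217 <-- target
Option D: s[5]='i'->'d', delta=(4-9)*13^0 mod 257 = 252, hash=223+252 mod 257 = 218

Answer: C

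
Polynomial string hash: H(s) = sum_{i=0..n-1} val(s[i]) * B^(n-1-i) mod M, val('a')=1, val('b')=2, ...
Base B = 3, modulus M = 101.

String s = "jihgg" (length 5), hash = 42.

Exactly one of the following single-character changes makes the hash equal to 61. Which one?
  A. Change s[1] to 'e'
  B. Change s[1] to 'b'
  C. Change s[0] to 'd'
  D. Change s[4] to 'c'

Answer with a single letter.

Option A: s[1]='i'->'e', delta=(5-9)*3^3 mod 101 = 94, hash=42+94 mod 101 = 35
Option B: s[1]='i'->'b', delta=(2-9)*3^3 mod 101 = 13, hash=42+13 mod 101 = 55
Option C: s[0]='j'->'d', delta=(4-10)*3^4 mod 101 = 19, hash=42+19 mod 101 = 61 <-- target
Option D: s[4]='g'->'c', delta=(3-7)*3^0 mod 101 = 97, hash=42+97 mod 101 = 38

Answer: C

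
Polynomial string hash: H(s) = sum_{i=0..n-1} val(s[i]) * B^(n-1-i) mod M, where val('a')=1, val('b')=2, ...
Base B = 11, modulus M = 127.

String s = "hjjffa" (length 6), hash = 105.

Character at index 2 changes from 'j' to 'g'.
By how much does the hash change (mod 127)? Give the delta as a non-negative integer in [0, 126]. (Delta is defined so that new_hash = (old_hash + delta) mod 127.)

Answer: 71

Derivation:
Delta formula: (val(new) - val(old)) * B^(n-1-k) mod M
  val('g') - val('j') = 7 - 10 = -3
  B^(n-1-k) = 11^3 mod 127 = 61
  Delta = -3 * 61 mod 127 = 71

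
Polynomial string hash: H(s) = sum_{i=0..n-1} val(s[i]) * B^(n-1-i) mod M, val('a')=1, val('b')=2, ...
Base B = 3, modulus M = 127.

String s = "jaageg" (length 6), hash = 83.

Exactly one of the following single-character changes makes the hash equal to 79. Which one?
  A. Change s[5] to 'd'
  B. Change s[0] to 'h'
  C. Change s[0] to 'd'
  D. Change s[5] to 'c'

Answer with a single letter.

Option A: s[5]='g'->'d', delta=(4-7)*3^0 mod 127 = 124, hash=83+124 mod 127 = 80
Option B: s[0]='j'->'h', delta=(8-10)*3^5 mod 127 = 22, hash=83+22 mod 127 = 105
Option C: s[0]='j'->'d', delta=(4-10)*3^5 mod 127 = 66, hash=83+66 mod 127 = 22
Option D: s[5]='g'->'c', delta=(3-7)*3^0 mod 127 = 123, hash=83+123 mod 127 = 79 <-- target

Answer: D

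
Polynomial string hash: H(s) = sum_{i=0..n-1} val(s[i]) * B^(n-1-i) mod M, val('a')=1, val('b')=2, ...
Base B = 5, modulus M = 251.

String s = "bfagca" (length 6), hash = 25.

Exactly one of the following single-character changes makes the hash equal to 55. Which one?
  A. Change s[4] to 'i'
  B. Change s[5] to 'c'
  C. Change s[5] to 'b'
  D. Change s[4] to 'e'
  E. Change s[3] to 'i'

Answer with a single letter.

Option A: s[4]='c'->'i', delta=(9-3)*5^1 mod 251 = 30, hash=25+30 mod 251 = 55 <-- target
Option B: s[5]='a'->'c', delta=(3-1)*5^0 mod 251 = 2, hash=25+2 mod 251 = 27
Option C: s[5]='a'->'b', delta=(2-1)*5^0 mod 251 = 1, hash=25+1 mod 251 = 26
Option D: s[4]='c'->'e', delta=(5-3)*5^1 mod 251 = 10, hash=25+10 mod 251 = 35
Option E: s[3]='g'->'i', delta=(9-7)*5^2 mod 251 = 50, hash=25+50 mod 251 = 75

Answer: A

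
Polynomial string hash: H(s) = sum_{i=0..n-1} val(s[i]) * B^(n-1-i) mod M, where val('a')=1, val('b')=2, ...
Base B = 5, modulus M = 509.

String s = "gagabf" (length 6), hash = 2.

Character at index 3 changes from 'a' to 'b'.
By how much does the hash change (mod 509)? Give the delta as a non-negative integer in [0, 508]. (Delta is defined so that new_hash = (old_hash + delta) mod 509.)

Answer: 25

Derivation:
Delta formula: (val(new) - val(old)) * B^(n-1-k) mod M
  val('b') - val('a') = 2 - 1 = 1
  B^(n-1-k) = 5^2 mod 509 = 25
  Delta = 1 * 25 mod 509 = 25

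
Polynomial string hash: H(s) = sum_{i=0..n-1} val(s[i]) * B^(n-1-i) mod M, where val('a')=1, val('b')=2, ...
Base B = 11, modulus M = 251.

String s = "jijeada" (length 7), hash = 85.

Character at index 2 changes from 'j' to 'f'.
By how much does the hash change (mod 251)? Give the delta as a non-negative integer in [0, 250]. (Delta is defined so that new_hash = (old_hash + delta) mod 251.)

Answer: 170

Derivation:
Delta formula: (val(new) - val(old)) * B^(n-1-k) mod M
  val('f') - val('j') = 6 - 10 = -4
  B^(n-1-k) = 11^4 mod 251 = 83
  Delta = -4 * 83 mod 251 = 170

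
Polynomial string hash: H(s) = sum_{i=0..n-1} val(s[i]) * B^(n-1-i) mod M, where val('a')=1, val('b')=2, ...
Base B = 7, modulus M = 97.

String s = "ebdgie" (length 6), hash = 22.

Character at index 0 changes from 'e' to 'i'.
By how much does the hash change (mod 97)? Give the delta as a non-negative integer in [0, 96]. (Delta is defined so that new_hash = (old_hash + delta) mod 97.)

Answer: 7

Derivation:
Delta formula: (val(new) - val(old)) * B^(n-1-k) mod M
  val('i') - val('e') = 9 - 5 = 4
  B^(n-1-k) = 7^5 mod 97 = 26
  Delta = 4 * 26 mod 97 = 7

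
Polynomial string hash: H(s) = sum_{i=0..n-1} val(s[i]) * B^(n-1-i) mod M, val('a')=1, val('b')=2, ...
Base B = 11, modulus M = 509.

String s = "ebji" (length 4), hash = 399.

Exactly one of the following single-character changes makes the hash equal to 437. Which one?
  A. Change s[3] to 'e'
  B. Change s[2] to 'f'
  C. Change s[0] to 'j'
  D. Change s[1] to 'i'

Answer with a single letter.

Option A: s[3]='i'->'e', delta=(5-9)*11^0 mod 509 = 505, hash=399+505 mod 509 = 395
Option B: s[2]='j'->'f', delta=(6-10)*11^1 mod 509 = 465, hash=399+465 mod 509 = 355
Option C: s[0]='e'->'j', delta=(10-5)*11^3 mod 509 = 38, hash=399+38 mod 509 = 437 <-- target
Option D: s[1]='b'->'i', delta=(9-2)*11^2 mod 509 = 338, hash=399+338 mod 509 = 228

Answer: C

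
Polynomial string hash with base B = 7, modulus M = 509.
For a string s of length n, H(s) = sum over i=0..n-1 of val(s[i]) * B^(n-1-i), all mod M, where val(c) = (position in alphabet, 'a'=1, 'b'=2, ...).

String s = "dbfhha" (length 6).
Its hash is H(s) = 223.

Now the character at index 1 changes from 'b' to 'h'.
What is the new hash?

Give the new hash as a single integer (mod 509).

Answer: 377

Derivation:
val('b') = 2, val('h') = 8
Position k = 1, exponent = n-1-k = 4
B^4 mod M = 7^4 mod 509 = 365
Delta = (8 - 2) * 365 mod 509 = 154
New hash = (223 + 154) mod 509 = 377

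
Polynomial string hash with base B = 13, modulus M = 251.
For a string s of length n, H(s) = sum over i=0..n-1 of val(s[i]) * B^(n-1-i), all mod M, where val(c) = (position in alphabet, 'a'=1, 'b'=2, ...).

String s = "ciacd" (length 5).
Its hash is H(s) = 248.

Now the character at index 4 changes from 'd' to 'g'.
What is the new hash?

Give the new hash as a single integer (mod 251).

Answer: 0

Derivation:
val('d') = 4, val('g') = 7
Position k = 4, exponent = n-1-k = 0
B^0 mod M = 13^0 mod 251 = 1
Delta = (7 - 4) * 1 mod 251 = 3
New hash = (248 + 3) mod 251 = 0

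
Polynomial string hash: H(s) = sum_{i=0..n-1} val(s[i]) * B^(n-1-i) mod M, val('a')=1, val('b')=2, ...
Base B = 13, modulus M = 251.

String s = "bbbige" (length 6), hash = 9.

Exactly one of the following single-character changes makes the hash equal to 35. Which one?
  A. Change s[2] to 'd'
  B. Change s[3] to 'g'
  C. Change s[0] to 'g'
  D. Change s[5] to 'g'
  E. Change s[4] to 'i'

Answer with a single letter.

Answer: E

Derivation:
Option A: s[2]='b'->'d', delta=(4-2)*13^3 mod 251 = 127, hash=9+127 mod 251 = 136
Option B: s[3]='i'->'g', delta=(7-9)*13^2 mod 251 = 164, hash=9+164 mod 251 = 173
Option C: s[0]='b'->'g', delta=(7-2)*13^5 mod 251 = 69, hash=9+69 mod 251 = 78
Option D: s[5]='e'->'g', delta=(7-5)*13^0 mod 251 = 2, hash=9+2 mod 251 = 11
Option E: s[4]='g'->'i', delta=(9-7)*13^1 mod 251 = 26, hash=9+26 mod 251 = 35 <-- target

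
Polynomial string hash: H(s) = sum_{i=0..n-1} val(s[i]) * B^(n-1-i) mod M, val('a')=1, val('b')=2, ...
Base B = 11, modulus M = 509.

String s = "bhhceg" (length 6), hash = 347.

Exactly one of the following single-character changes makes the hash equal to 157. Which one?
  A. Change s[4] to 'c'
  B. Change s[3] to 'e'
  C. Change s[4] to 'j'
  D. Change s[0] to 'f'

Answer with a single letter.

Answer: D

Derivation:
Option A: s[4]='e'->'c', delta=(3-5)*11^1 mod 509 = 487, hash=347+487 mod 509 = 325
Option B: s[3]='c'->'e', delta=(5-3)*11^2 mod 509 = 242, hash=347+242 mod 509 = 80
Option C: s[4]='e'->'j', delta=(10-5)*11^1 mod 509 = 55, hash=347+55 mod 509 = 402
Option D: s[0]='b'->'f', delta=(6-2)*11^5 mod 509 = 319, hash=347+319 mod 509 = 157 <-- target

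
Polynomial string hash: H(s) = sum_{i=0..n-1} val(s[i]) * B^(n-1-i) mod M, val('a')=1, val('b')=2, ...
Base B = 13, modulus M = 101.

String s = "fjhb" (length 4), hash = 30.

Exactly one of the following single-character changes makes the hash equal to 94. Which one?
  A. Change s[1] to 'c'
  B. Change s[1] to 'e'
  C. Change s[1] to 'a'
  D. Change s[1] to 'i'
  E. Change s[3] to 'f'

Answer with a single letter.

Answer: B

Derivation:
Option A: s[1]='j'->'c', delta=(3-10)*13^2 mod 101 = 29, hash=30+29 mod 101 = 59
Option B: s[1]='j'->'e', delta=(5-10)*13^2 mod 101 = 64, hash=30+64 mod 101 = 94 <-- target
Option C: s[1]='j'->'a', delta=(1-10)*13^2 mod 101 = 95, hash=30+95 mod 101 = 24
Option D: s[1]='j'->'i', delta=(9-10)*13^2 mod 101 = 33, hash=30+33 mod 101 = 63
Option E: s[3]='b'->'f', delta=(6-2)*13^0 mod 101 = 4, hash=30+4 mod 101 = 34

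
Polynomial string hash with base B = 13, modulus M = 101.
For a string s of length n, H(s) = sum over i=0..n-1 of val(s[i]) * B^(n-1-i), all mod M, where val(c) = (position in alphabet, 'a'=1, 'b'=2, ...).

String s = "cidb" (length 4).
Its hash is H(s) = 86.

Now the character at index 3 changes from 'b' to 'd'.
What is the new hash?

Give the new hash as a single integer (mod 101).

Answer: 88

Derivation:
val('b') = 2, val('d') = 4
Position k = 3, exponent = n-1-k = 0
B^0 mod M = 13^0 mod 101 = 1
Delta = (4 - 2) * 1 mod 101 = 2
New hash = (86 + 2) mod 101 = 88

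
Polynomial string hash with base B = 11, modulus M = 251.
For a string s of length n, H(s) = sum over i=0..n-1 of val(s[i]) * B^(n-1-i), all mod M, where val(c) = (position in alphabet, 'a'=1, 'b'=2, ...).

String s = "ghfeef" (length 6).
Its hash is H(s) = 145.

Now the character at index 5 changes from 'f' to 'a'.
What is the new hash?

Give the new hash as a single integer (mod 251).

val('f') = 6, val('a') = 1
Position k = 5, exponent = n-1-k = 0
B^0 mod M = 11^0 mod 251 = 1
Delta = (1 - 6) * 1 mod 251 = 246
New hash = (145 + 246) mod 251 = 140

Answer: 140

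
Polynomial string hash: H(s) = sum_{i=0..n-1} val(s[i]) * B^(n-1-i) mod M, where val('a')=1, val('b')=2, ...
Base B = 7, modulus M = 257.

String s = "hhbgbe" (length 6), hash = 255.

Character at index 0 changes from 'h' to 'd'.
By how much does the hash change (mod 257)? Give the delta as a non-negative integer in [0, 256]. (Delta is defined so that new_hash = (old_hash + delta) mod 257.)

Answer: 106

Derivation:
Delta formula: (val(new) - val(old)) * B^(n-1-k) mod M
  val('d') - val('h') = 4 - 8 = -4
  B^(n-1-k) = 7^5 mod 257 = 102
  Delta = -4 * 102 mod 257 = 106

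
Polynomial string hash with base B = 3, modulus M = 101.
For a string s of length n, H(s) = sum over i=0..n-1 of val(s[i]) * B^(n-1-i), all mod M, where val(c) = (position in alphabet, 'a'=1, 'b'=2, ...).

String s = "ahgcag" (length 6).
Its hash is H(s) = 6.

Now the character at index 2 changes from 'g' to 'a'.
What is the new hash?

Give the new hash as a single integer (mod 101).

val('g') = 7, val('a') = 1
Position k = 2, exponent = n-1-k = 3
B^3 mod M = 3^3 mod 101 = 27
Delta = (1 - 7) * 27 mod 101 = 40
New hash = (6 + 40) mod 101 = 46

Answer: 46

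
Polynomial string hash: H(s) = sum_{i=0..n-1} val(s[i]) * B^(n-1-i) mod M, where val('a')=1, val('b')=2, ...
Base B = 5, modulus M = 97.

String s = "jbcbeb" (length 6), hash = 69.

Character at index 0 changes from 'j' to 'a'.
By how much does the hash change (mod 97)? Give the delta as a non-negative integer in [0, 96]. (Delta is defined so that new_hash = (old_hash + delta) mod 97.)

Answer: 5

Derivation:
Delta formula: (val(new) - val(old)) * B^(n-1-k) mod M
  val('a') - val('j') = 1 - 10 = -9
  B^(n-1-k) = 5^5 mod 97 = 21
  Delta = -9 * 21 mod 97 = 5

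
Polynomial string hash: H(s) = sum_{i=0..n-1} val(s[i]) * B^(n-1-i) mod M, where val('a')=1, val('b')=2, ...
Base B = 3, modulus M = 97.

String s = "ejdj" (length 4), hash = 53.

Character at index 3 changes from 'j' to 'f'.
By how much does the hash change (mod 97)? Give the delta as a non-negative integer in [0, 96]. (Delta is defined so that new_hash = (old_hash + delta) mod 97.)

Answer: 93

Derivation:
Delta formula: (val(new) - val(old)) * B^(n-1-k) mod M
  val('f') - val('j') = 6 - 10 = -4
  B^(n-1-k) = 3^0 mod 97 = 1
  Delta = -4 * 1 mod 97 = 93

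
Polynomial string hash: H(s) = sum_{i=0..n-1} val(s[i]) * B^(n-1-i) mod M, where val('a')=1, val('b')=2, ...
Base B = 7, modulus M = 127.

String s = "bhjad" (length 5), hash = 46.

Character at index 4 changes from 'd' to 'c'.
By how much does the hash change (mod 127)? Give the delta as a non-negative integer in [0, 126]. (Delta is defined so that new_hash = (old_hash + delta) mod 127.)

Delta formula: (val(new) - val(old)) * B^(n-1-k) mod M
  val('c') - val('d') = 3 - 4 = -1
  B^(n-1-k) = 7^0 mod 127 = 1
  Delta = -1 * 1 mod 127 = 126

Answer: 126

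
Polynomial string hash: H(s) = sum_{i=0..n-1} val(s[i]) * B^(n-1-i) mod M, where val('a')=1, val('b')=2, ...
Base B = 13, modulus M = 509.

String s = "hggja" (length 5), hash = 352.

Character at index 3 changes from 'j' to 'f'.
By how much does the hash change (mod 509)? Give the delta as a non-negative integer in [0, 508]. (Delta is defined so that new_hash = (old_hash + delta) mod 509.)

Delta formula: (val(new) - val(old)) * B^(n-1-k) mod M
  val('f') - val('j') = 6 - 10 = -4
  B^(n-1-k) = 13^1 mod 509 = 13
  Delta = -4 * 13 mod 509 = 457

Answer: 457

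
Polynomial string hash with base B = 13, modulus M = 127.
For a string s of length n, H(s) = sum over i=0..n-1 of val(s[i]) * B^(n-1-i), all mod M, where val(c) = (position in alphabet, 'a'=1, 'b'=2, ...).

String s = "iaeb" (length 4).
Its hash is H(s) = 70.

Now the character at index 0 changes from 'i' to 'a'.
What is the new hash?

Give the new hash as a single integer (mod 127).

val('i') = 9, val('a') = 1
Position k = 0, exponent = n-1-k = 3
B^3 mod M = 13^3 mod 127 = 38
Delta = (1 - 9) * 38 mod 127 = 77
New hash = (70 + 77) mod 127 = 20

Answer: 20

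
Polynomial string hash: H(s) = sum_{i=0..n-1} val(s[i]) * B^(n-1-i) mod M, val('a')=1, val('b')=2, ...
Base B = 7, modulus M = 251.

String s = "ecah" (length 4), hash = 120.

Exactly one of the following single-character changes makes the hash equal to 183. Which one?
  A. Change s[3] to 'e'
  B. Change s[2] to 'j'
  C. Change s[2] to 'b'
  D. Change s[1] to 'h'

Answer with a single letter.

Answer: B

Derivation:
Option A: s[3]='h'->'e', delta=(5-8)*7^0 mod 251 = 248, hash=120+248 mod 251 = 117
Option B: s[2]='a'->'j', delta=(10-1)*7^1 mod 251 = 63, hash=120+63 mod 251 = 183 <-- target
Option C: s[2]='a'->'b', delta=(2-1)*7^1 mod 251 = 7, hash=120+7 mod 251 = 127
Option D: s[1]='c'->'h', delta=(8-3)*7^2 mod 251 = 245, hash=120+245 mod 251 = 114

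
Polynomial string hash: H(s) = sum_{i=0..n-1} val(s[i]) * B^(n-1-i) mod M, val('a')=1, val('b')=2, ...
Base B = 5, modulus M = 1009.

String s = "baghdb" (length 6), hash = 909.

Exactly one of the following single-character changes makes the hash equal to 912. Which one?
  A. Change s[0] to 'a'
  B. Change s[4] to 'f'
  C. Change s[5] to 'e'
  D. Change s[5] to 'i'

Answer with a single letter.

Option A: s[0]='b'->'a', delta=(1-2)*5^5 mod 1009 = 911, hash=909+911 mod 1009 = 811
Option B: s[4]='d'->'f', delta=(6-4)*5^1 mod 1009 = 10, hash=909+10 mod 1009 = 919
Option C: s[5]='b'->'e', delta=(5-2)*5^0 mod 1009 = 3, hash=909+3 mod 1009 = 912 <-- target
Option D: s[5]='b'->'i', delta=(9-2)*5^0 mod 1009 = 7, hash=909+7 mod 1009 = 916

Answer: C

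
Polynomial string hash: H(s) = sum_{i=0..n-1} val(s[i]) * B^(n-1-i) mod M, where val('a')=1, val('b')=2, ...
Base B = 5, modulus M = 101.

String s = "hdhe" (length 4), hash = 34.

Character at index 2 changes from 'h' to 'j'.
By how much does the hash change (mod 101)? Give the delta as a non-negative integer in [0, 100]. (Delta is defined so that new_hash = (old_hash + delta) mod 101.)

Answer: 10

Derivation:
Delta formula: (val(new) - val(old)) * B^(n-1-k) mod M
  val('j') - val('h') = 10 - 8 = 2
  B^(n-1-k) = 5^1 mod 101 = 5
  Delta = 2 * 5 mod 101 = 10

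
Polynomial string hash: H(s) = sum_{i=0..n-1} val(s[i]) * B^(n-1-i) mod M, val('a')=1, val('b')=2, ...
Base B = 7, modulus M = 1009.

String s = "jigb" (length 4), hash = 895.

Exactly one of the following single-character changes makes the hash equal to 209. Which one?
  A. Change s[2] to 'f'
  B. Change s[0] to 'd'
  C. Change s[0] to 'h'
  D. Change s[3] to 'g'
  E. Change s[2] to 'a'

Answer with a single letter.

Option A: s[2]='g'->'f', delta=(6-7)*7^1 mod 1009 = 1002, hash=895+1002 mod 1009 = 888
Option B: s[0]='j'->'d', delta=(4-10)*7^3 mod 1009 = 969, hash=895+969 mod 1009 = 855
Option C: s[0]='j'->'h', delta=(8-10)*7^3 mod 1009 = 323, hash=895+323 mod 1009 = 209 <-- target
Option D: s[3]='b'->'g', delta=(7-2)*7^0 mod 1009 = 5, hash=895+5 mod 1009 = 900
Option E: s[2]='g'->'a', delta=(1-7)*7^1 mod 1009 = 967, hash=895+967 mod 1009 = 853

Answer: C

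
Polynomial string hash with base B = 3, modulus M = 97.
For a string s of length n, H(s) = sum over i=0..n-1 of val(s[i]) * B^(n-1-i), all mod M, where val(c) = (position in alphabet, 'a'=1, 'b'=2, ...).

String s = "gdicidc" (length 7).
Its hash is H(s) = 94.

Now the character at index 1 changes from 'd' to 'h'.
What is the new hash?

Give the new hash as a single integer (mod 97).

val('d') = 4, val('h') = 8
Position k = 1, exponent = n-1-k = 5
B^5 mod M = 3^5 mod 97 = 49
Delta = (8 - 4) * 49 mod 97 = 2
New hash = (94 + 2) mod 97 = 96

Answer: 96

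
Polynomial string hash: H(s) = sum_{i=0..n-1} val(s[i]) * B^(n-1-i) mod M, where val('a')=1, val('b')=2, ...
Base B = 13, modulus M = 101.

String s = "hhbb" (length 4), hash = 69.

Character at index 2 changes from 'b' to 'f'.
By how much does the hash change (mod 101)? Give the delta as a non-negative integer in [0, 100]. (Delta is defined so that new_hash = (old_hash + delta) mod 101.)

Delta formula: (val(new) - val(old)) * B^(n-1-k) mod M
  val('f') - val('b') = 6 - 2 = 4
  B^(n-1-k) = 13^1 mod 101 = 13
  Delta = 4 * 13 mod 101 = 52

Answer: 52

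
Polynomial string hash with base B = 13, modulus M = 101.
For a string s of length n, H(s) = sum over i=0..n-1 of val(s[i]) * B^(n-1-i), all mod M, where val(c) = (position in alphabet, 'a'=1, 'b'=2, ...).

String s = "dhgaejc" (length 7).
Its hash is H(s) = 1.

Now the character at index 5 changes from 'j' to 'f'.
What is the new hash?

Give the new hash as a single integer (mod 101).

val('j') = 10, val('f') = 6
Position k = 5, exponent = n-1-k = 1
B^1 mod M = 13^1 mod 101 = 13
Delta = (6 - 10) * 13 mod 101 = 49
New hash = (1 + 49) mod 101 = 50

Answer: 50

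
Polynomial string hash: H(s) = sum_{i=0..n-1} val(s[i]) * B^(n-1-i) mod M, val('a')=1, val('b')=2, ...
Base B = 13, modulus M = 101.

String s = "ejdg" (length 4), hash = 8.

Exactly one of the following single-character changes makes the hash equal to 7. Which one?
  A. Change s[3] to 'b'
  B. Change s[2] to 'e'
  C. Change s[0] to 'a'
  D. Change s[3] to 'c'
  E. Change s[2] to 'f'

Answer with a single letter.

Option A: s[3]='g'->'b', delta=(2-7)*13^0 mod 101 = 96, hash=8+96 mod 101 = 3
Option B: s[2]='d'->'e', delta=(5-4)*13^1 mod 101 = 13, hash=8+13 mod 101 = 21
Option C: s[0]='e'->'a', delta=(1-5)*13^3 mod 101 = 100, hash=8+100 mod 101 = 7 <-- target
Option D: s[3]='g'->'c', delta=(3-7)*13^0 mod 101 = 97, hash=8+97 mod 101 = 4
Option E: s[2]='d'->'f', delta=(6-4)*13^1 mod 101 = 26, hash=8+26 mod 101 = 34

Answer: C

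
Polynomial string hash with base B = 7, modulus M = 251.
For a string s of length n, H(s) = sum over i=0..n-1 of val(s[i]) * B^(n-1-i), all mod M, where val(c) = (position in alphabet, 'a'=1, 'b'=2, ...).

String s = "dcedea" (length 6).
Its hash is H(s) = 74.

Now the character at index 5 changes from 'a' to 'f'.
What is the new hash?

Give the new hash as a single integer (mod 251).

val('a') = 1, val('f') = 6
Position k = 5, exponent = n-1-k = 0
B^0 mod M = 7^0 mod 251 = 1
Delta = (6 - 1) * 1 mod 251 = 5
New hash = (74 + 5) mod 251 = 79

Answer: 79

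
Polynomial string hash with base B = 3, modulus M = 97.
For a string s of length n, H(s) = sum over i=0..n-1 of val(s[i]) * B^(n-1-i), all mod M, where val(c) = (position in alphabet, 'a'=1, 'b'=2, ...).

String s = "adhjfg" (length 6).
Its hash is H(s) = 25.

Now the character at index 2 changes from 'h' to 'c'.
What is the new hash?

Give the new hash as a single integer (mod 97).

val('h') = 8, val('c') = 3
Position k = 2, exponent = n-1-k = 3
B^3 mod M = 3^3 mod 97 = 27
Delta = (3 - 8) * 27 mod 97 = 59
New hash = (25 + 59) mod 97 = 84

Answer: 84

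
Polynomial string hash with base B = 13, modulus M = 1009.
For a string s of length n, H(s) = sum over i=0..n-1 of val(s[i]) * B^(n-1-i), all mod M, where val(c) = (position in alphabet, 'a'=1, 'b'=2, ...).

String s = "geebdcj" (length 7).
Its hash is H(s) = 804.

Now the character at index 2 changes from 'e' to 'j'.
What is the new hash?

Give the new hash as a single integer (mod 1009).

Answer: 331

Derivation:
val('e') = 5, val('j') = 10
Position k = 2, exponent = n-1-k = 4
B^4 mod M = 13^4 mod 1009 = 309
Delta = (10 - 5) * 309 mod 1009 = 536
New hash = (804 + 536) mod 1009 = 331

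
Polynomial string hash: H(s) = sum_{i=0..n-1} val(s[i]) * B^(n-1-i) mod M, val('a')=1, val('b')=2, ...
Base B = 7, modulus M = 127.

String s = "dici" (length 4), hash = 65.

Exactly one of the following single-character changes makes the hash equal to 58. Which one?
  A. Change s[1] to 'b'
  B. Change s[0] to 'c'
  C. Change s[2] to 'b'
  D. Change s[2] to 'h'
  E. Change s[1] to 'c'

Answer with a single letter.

Answer: C

Derivation:
Option A: s[1]='i'->'b', delta=(2-9)*7^2 mod 127 = 38, hash=65+38 mod 127 = 103
Option B: s[0]='d'->'c', delta=(3-4)*7^3 mod 127 = 38, hash=65+38 mod 127 = 103
Option C: s[2]='c'->'b', delta=(2-3)*7^1 mod 127 = 120, hash=65+120 mod 127 = 58 <-- target
Option D: s[2]='c'->'h', delta=(8-3)*7^1 mod 127 = 35, hash=65+35 mod 127 = 100
Option E: s[1]='i'->'c', delta=(3-9)*7^2 mod 127 = 87, hash=65+87 mod 127 = 25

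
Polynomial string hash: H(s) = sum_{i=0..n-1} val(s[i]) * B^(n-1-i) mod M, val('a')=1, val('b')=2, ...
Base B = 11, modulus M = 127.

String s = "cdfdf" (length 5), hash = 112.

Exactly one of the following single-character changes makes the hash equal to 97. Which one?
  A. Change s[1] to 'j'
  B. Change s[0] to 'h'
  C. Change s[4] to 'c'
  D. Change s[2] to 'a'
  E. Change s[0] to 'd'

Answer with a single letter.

Option A: s[1]='d'->'j', delta=(10-4)*11^3 mod 127 = 112, hash=112+112 mod 127 = 97 <-- target
Option B: s[0]='c'->'h', delta=(8-3)*11^4 mod 127 = 53, hash=112+53 mod 127 = 38
Option C: s[4]='f'->'c', delta=(3-6)*11^0 mod 127 = 124, hash=112+124 mod 127 = 109
Option D: s[2]='f'->'a', delta=(1-6)*11^2 mod 127 = 30, hash=112+30 mod 127 = 15
Option E: s[0]='c'->'d', delta=(4-3)*11^4 mod 127 = 36, hash=112+36 mod 127 = 21

Answer: A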